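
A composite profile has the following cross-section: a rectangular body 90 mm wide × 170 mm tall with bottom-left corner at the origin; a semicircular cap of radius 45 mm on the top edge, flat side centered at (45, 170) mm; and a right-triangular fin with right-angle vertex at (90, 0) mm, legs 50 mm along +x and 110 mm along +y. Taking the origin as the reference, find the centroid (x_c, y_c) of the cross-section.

rectangular body: A = 90 × 170 = 15300.00, centroid at (45.00, 85.00).
semicircular top: A = ½π·45² = 3180.86, centroid at (45.00, 189.10).
triangular fin: A = ½·50·110 = 2750.00, centroid at (106.67, 36.67).
ΣA = 21230.86 mm², ΣAx_c = 1124972.15 mm³, ΣAy_c = 2002829.97 mm³.
x_c = 1124972.15/21230.86 = 52.99 mm; y_c = 2002829.97/21230.86 = 94.34 mm.

x_c = 52.99 mm, y_c = 94.34 mm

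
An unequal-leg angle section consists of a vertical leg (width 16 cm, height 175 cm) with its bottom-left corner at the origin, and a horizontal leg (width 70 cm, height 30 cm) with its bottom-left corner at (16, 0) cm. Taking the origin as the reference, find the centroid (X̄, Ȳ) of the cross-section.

vertical leg: A = 16 × 175 = 2800.00, centroid at (8.00, 87.50).
horizontal leg: A = 70 × 30 = 2100.00, centroid at (51.00, 15.00).
ΣA = 4900.00 cm²
ΣAX̄ = (2800.00)(8.00) + (2100.00)(51.00) = 129500.00 cm³
ΣAȲ = (2800.00)(87.50) + (2100.00)(15.00) = 276500.00 cm³
X̄ = 129500.00 / 4900.00 = 26.43 cm
Ȳ = 276500.00 / 4900.00 = 56.43 cm

X̄ = 26.43 cm, Ȳ = 56.43 cm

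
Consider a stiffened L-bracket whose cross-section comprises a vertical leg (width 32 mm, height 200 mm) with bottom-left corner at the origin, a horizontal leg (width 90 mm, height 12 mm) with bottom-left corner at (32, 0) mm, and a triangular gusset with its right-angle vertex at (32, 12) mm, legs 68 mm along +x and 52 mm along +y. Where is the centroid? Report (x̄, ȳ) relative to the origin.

x̄ = 30.52 mm, ȳ = 75.51 mm

vertical leg: A = 32 × 200 = 6400.00, centroid at (16.00, 100.00).
horizontal leg: A = 90 × 12 = 1080.00, centroid at (77.00, 6.00).
gusset: A = ½·68·52 = 1768.00, centroid at (54.67, 29.33).
ΣA = 9248.00 mm², ΣAx̄ = 282210.67 mm³, ΣAȳ = 698341.33 mm³.
x̄ = 282210.67/9248.00 = 30.52 mm; ȳ = 698341.33/9248.00 = 75.51 mm.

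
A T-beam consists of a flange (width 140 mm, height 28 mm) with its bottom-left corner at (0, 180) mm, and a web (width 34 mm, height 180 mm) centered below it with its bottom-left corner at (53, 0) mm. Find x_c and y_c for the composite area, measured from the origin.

x_c = 70.00 mm, y_c = 130.61 mm

web: A = 34 × 180 = 6120.00, centroid at (70.00, 90.00).
flange: A = 140 × 28 = 3920.00, centroid at (70.00, 194.00).
ΣA = 10040.00 mm²
ΣAx_c = (6120.00)(70.00) + (3920.00)(70.00) = 702800.00 mm³
ΣAy_c = (6120.00)(90.00) + (3920.00)(194.00) = 1311280.00 mm³
x_c = 702800.00 / 10040.00 = 70.00 mm
y_c = 1311280.00 / 10040.00 = 130.61 mm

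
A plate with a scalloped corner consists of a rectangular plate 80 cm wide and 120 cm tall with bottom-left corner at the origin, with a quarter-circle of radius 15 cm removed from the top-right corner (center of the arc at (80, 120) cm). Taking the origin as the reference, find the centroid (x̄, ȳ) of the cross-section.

x̄ = 39.37 cm, ȳ = 58.99 cm

Part | A | x̄ᵢ | ȳᵢ | A·x̄ᵢ | A·ȳᵢ
plate | 9600.00 | 40.00 | 60.00 | 384000.00 | 576000.00
removed quarter-circle | -176.71 | 73.63 | 113.63 | -13012.17 | -20080.75
Σ | 9423.29 |  |  | 370987.83 | 555919.25
x̄ = 370987.83 / 9423.29 = 39.37 cm
ȳ = 555919.25 / 9423.29 = 58.99 cm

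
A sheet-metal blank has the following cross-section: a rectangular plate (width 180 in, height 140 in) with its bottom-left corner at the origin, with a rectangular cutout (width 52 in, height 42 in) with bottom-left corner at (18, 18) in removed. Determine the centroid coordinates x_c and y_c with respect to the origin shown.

Part | A | x̄ᵢ | ȳᵢ | A·x̄ᵢ | A·ȳᵢ
plate | 25200.00 | 90.00 | 70.00 | 2268000.00 | 1764000.00
hole | -2184.00 | 44.00 | 39.00 | -96096.00 | -85176.00
Σ | 23016.00 |  |  | 2171904.00 | 1678824.00
x_c = 2171904.00 / 23016.00 = 94.36 in
y_c = 1678824.00 / 23016.00 = 72.94 in

x_c = 94.36 in, y_c = 72.94 in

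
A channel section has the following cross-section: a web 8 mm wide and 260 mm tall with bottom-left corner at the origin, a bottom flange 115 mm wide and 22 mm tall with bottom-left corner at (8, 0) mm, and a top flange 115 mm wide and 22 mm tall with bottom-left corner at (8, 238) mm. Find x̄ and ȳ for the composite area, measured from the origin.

web: A = 8 × 260 = 2080.00, centroid at (4.00, 130.00).
bottom flange: A = 115 × 22 = 2530.00, centroid at (65.50, 11.00).
top flange: A = 115 × 22 = 2530.00, centroid at (65.50, 249.00).
ΣA = 7140.00 mm²
ΣAx̄ = (2080.00)(4.00) + (2530.00)(65.50) + (2530.00)(65.50) = 339750.00 mm³
ΣAȳ = (2080.00)(130.00) + (2530.00)(11.00) + (2530.00)(249.00) = 928200.00 mm³
x̄ = 339750.00 / 7140.00 = 47.58 mm
ȳ = 928200.00 / 7140.00 = 130.00 mm

x̄ = 47.58 mm, ȳ = 130.00 mm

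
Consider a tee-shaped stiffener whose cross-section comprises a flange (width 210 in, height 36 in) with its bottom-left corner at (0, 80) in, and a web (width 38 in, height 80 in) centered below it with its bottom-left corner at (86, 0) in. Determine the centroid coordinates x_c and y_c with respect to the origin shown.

x_c = 105.00 in, y_c = 81.37 in

web: A = 38 × 80 = 3040.00, centroid at (105.00, 40.00).
flange: A = 210 × 36 = 7560.00, centroid at (105.00, 98.00).
ΣA = 10600.00 in²
ΣAx_c = (3040.00)(105.00) + (7560.00)(105.00) = 1113000.00 in³
ΣAy_c = (3040.00)(40.00) + (7560.00)(98.00) = 862480.00 in³
x_c = 1113000.00 / 10600.00 = 105.00 in
y_c = 862480.00 / 10600.00 = 81.37 in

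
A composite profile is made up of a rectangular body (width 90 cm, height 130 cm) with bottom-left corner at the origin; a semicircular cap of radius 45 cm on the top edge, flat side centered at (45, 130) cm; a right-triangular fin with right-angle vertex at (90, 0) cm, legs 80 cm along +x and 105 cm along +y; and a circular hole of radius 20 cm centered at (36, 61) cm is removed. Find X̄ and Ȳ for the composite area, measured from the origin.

X̄ = 62.52 cm, Ȳ = 73.22 cm

rectangular body: A = 90 × 130 = 11700.00, centroid at (45.00, 65.00).
semicircular top: A = ½π·45² = 3180.86, centroid at (45.00, 149.10).
triangular fin: A = ½·80·105 = 4200.00, centroid at (116.67, 35.00).
hole: A = −π·20² = -1256.64, centroid at (36.00, 61.00).
ΣA = 17824.23 cm²
ΣAX̄ = (11700.00)(45.00) + (3180.86)(45.00) + (4200.00)(116.67) + (-1256.64)(36.00) = 1114399.88 cm³
ΣAȲ = (11700.00)(65.00) + (3180.86)(149.10) + (4200.00)(35.00) + (-1256.64)(61.00) = 1305107.27 cm³
X̄ = 1114399.88 / 17824.23 = 62.52 cm
Ȳ = 1305107.27 / 17824.23 = 73.22 cm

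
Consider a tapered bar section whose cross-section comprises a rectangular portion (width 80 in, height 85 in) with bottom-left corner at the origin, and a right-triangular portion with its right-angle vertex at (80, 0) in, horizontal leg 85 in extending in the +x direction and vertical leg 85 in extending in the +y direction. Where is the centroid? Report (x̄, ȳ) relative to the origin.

rectangular portion: A = 80 × 85 = 6800.00, centroid at (40.00, 42.50).
triangular portion: A = ½·85·85 = 3612.50, centroid at (108.33, 28.33).
ΣA = 10412.50 in², ΣAx̄ = 663354.17 in³, ΣAȳ = 391354.17 in³.
x̄ = 663354.17/10412.50 = 63.71 in; ȳ = 391354.17/10412.50 = 37.59 in.

x̄ = 63.71 in, ȳ = 37.59 in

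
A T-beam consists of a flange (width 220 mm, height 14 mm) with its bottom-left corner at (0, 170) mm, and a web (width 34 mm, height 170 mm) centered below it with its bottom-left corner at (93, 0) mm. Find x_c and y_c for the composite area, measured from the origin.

web: A = 34 × 170 = 5780.00, centroid at (110.00, 85.00).
flange: A = 220 × 14 = 3080.00, centroid at (110.00, 177.00).
ΣA = 8860.00 mm², ΣAx_c = 974600.00 mm³, ΣAy_c = 1036460.00 mm³.
x_c = 974600.00/8860.00 = 110.00 mm; y_c = 1036460.00/8860.00 = 116.98 mm.

x_c = 110.00 mm, y_c = 116.98 mm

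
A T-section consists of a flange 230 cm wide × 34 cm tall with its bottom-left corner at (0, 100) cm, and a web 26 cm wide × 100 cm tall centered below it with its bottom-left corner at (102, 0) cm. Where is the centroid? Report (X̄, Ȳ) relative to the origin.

X̄ = 115.00 cm, Ȳ = 100.28 cm

web: A = 26 × 100 = 2600.00, centroid at (115.00, 50.00).
flange: A = 230 × 34 = 7820.00, centroid at (115.00, 117.00).
ΣA = 10420.00 cm², ΣAX̄ = 1198300.00 cm³, ΣAȲ = 1044940.00 cm³.
X̄ = 1198300.00/10420.00 = 115.00 cm; Ȳ = 1044940.00/10420.00 = 100.28 cm.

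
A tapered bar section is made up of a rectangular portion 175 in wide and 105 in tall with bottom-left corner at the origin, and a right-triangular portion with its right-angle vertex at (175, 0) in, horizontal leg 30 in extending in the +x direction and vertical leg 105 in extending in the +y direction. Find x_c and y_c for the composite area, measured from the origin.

rectangular portion: A = 175 × 105 = 18375.00, centroid at (87.50, 52.50).
triangular portion: A = ½·30·105 = 1575.00, centroid at (185.00, 35.00).
ΣA = 19950.00 in²
ΣAx_c = (18375.00)(87.50) + (1575.00)(185.00) = 1899187.50 in³
ΣAy_c = (18375.00)(52.50) + (1575.00)(35.00) = 1019812.50 in³
x_c = 1899187.50 / 19950.00 = 95.20 in
y_c = 1019812.50 / 19950.00 = 51.12 in

x_c = 95.20 in, y_c = 51.12 in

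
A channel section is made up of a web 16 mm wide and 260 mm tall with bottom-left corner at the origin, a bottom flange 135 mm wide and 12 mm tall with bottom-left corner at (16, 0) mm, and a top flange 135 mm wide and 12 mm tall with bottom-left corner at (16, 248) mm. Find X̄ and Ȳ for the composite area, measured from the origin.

X̄ = 41.06 mm, Ȳ = 130.00 mm

web: A = 16 × 260 = 4160.00, centroid at (8.00, 130.00).
bottom flange: A = 135 × 12 = 1620.00, centroid at (83.50, 6.00).
top flange: A = 135 × 12 = 1620.00, centroid at (83.50, 254.00).
ΣA = 7400.00 mm², ΣAX̄ = 303820.00 mm³, ΣAȲ = 962000.00 mm³.
X̄ = 303820.00/7400.00 = 41.06 mm; Ȳ = 962000.00/7400.00 = 130.00 mm.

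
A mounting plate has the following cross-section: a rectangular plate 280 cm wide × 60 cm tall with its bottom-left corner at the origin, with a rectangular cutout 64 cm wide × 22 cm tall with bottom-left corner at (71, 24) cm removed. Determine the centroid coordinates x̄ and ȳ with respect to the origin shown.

plate: A = 280 × 60 = 16800.00, centroid at (140.00, 30.00).
hole: A = −(64 × 22) = -1408.00, centroid at (103.00, 35.00).
ΣA = 15392.00 cm², ΣAx̄ = 2206976.00 cm³, ΣAȳ = 454720.00 cm³.
x̄ = 2206976.00/15392.00 = 143.38 cm; ȳ = 454720.00/15392.00 = 29.54 cm.

x̄ = 143.38 cm, ȳ = 29.54 cm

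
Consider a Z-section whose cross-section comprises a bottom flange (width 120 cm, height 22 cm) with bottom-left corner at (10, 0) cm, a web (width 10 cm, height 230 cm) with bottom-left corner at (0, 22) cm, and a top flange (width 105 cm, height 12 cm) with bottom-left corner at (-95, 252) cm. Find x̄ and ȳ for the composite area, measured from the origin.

x̄ = 23.02 cm, ȳ = 107.94 cm

bottom flange: A = 120 × 22 = 2640.00, centroid at (70.00, 11.00).
web: A = 10 × 230 = 2300.00, centroid at (5.00, 137.00).
top flange: A = 105 × 12 = 1260.00, centroid at (-42.50, 258.00).
ΣA = 6200.00 cm², ΣAx̄ = 142750.00 cm³, ΣAȳ = 669220.00 cm³.
x̄ = 142750.00/6200.00 = 23.02 cm; ȳ = 669220.00/6200.00 = 107.94 cm.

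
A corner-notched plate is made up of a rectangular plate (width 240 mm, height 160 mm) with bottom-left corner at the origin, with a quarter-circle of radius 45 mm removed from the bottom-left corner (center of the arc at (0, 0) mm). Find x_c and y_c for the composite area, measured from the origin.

x_c = 124.36 mm, y_c = 82.63 mm

Part | A | x̄ᵢ | ȳᵢ | A·x̄ᵢ | A·ȳᵢ
plate | 38400.00 | 120.00 | 80.00 | 4608000.00 | 3072000.00
removed quarter-circle | -1590.43 | 19.10 | 19.10 | -30375.00 | -30375.00
Σ | 36809.57 |  |  | 4577625.00 | 3041625.00
x_c = 4577625.00 / 36809.57 = 124.36 mm
y_c = 3041625.00 / 36809.57 = 82.63 mm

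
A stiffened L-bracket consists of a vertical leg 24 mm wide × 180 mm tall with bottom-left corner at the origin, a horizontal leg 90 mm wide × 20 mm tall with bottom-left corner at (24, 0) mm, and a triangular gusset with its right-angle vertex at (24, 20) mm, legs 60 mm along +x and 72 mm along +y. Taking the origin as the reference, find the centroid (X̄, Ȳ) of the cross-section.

Part | A | x̄ᵢ | ȳᵢ | A·x̄ᵢ | A·ȳᵢ
vertical leg | 4320.00 | 12.00 | 90.00 | 51840.00 | 388800.00
horizontal leg | 1800.00 | 69.00 | 10.00 | 124200.00 | 18000.00
gusset | 2160.00 | 44.00 | 44.00 | 95040.00 | 95040.00
Σ | 8280.00 |  |  | 271080.00 | 501840.00
X̄ = 271080.00 / 8280.00 = 32.74 mm
Ȳ = 501840.00 / 8280.00 = 60.61 mm

X̄ = 32.74 mm, Ȳ = 60.61 mm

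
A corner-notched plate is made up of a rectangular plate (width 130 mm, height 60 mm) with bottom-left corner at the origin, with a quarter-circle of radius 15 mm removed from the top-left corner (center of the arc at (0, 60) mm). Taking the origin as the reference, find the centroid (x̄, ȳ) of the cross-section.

plate: A = 130 × 60 = 7800.00, centroid at (65.00, 30.00).
removed quarter-circle: A = −¼π·15² = -176.71, centroid at (6.37, 53.63).
ΣA = 7623.29 mm²
ΣAx̄ = (7800.00)(65.00) + (-176.71)(6.37) = 505875.00 mm³
ΣAȳ = (7800.00)(30.00) + (-176.71)(53.63) = 224522.12 mm³
x̄ = 505875.00 / 7623.29 = 66.36 mm
ȳ = 224522.12 / 7623.29 = 29.45 mm

x̄ = 66.36 mm, ȳ = 29.45 mm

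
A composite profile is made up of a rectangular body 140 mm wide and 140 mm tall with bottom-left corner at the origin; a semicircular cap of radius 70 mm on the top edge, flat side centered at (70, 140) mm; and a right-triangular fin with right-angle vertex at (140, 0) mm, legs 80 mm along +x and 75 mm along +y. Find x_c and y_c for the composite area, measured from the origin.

rectangular body: A = 140 × 140 = 19600.00, centroid at (70.00, 70.00).
semicircular top: A = ½π·70² = 7696.90, centroid at (70.00, 169.71).
triangular fin: A = ½·80·75 = 3000.00, centroid at (166.67, 25.00).
ΣA = 30296.90 mm²
ΣAx_c = (19600.00)(70.00) + (7696.90)(70.00) + (3000.00)(166.67) = 2410783.14 mm³
ΣAy_c = (19600.00)(70.00) + (7696.90)(169.71) + (3000.00)(25.00) = 2753232.95 mm³
x_c = 2410783.14 / 30296.90 = 79.57 mm
y_c = 2753232.95 / 30296.90 = 90.88 mm

x_c = 79.57 mm, y_c = 90.88 mm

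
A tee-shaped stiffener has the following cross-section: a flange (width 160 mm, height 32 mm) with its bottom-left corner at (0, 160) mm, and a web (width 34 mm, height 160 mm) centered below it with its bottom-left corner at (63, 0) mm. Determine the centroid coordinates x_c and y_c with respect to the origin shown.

Part | A | x̄ᵢ | ȳᵢ | A·x̄ᵢ | A·ȳᵢ
web | 5440.00 | 80.00 | 80.00 | 435200.00 | 435200.00
flange | 5120.00 | 80.00 | 176.00 | 409600.00 | 901120.00
Σ | 10560.00 |  |  | 844800.00 | 1336320.00
x_c = 844800.00 / 10560.00 = 80.00 mm
y_c = 1336320.00 / 10560.00 = 126.55 mm

x_c = 80.00 mm, y_c = 126.55 mm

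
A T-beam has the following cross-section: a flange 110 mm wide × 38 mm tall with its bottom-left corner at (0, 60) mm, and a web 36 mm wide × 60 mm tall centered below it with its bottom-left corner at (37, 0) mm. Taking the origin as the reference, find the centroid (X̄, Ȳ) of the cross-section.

web: A = 36 × 60 = 2160.00, centroid at (55.00, 30.00).
flange: A = 110 × 38 = 4180.00, centroid at (55.00, 79.00).
ΣA = 6340.00 mm², ΣAX̄ = 348700.00 mm³, ΣAȲ = 395020.00 mm³.
X̄ = 348700.00/6340.00 = 55.00 mm; Ȳ = 395020.00/6340.00 = 62.31 mm.

X̄ = 55.00 mm, Ȳ = 62.31 mm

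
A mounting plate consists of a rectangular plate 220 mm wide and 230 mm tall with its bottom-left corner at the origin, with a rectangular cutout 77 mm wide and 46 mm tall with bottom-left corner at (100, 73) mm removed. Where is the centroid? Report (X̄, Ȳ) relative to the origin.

Part | A | x̄ᵢ | ȳᵢ | A·x̄ᵢ | A·ȳᵢ
plate | 50600.00 | 110.00 | 115.00 | 5566000.00 | 5819000.00
hole | -3542.00 | 138.50 | 96.00 | -490567.00 | -340032.00
Σ | 47058.00 |  |  | 5075433.00 | 5478968.00
X̄ = 5075433.00 / 47058.00 = 107.85 mm
Ȳ = 5478968.00 / 47058.00 = 116.43 mm

X̄ = 107.85 mm, Ȳ = 116.43 mm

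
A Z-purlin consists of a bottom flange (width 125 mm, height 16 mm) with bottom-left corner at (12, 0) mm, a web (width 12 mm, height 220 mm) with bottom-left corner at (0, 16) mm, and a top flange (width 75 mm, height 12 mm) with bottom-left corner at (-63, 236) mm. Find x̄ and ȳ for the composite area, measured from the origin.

Part | A | x̄ᵢ | ȳᵢ | A·x̄ᵢ | A·ȳᵢ
bottom flange | 2000.00 | 74.50 | 8.00 | 149000.00 | 16000.00
web | 2640.00 | 6.00 | 126.00 | 15840.00 | 332640.00
top flange | 900.00 | -25.50 | 242.00 | -22950.00 | 217800.00
Σ | 5540.00 |  |  | 141890.00 | 566440.00
x̄ = 141890.00 / 5540.00 = 25.61 mm
ȳ = 566440.00 / 5540.00 = 102.25 mm

x̄ = 25.61 mm, ȳ = 102.25 mm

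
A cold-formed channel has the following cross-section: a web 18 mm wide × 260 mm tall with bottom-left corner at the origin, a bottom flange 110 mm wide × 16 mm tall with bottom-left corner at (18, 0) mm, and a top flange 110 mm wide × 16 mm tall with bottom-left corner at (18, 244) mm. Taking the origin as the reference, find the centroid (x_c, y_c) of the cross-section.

x_c = 36.47 mm, y_c = 130.00 mm

Part | A | x̄ᵢ | ȳᵢ | A·x̄ᵢ | A·ȳᵢ
web | 4680.00 | 9.00 | 130.00 | 42120.00 | 608400.00
bottom flange | 1760.00 | 73.00 | 8.00 | 128480.00 | 14080.00
top flange | 1760.00 | 73.00 | 252.00 | 128480.00 | 443520.00
Σ | 8200.00 |  |  | 299080.00 | 1066000.00
x_c = 299080.00 / 8200.00 = 36.47 mm
y_c = 1066000.00 / 8200.00 = 130.00 mm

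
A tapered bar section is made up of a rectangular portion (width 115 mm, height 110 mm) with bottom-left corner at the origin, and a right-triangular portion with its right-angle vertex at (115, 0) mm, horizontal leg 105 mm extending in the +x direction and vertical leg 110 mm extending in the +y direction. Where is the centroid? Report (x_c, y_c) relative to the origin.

rectangular portion: A = 115 × 110 = 12650.00, centroid at (57.50, 55.00).
triangular portion: A = ½·105·110 = 5775.00, centroid at (150.00, 36.67).
ΣA = 18425.00 mm², ΣAx_c = 1593625.00 mm³, ΣAy_c = 907500.00 mm³.
x_c = 1593625.00/18425.00 = 86.49 mm; y_c = 907500.00/18425.00 = 49.25 mm.

x_c = 86.49 mm, y_c = 49.25 mm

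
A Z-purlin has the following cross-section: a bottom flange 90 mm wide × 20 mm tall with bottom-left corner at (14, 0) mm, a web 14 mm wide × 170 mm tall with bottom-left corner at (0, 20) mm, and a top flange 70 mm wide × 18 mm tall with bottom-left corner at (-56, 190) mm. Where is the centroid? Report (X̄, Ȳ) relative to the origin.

bottom flange: A = 90 × 20 = 1800.00, centroid at (59.00, 10.00).
web: A = 14 × 170 = 2380.00, centroid at (7.00, 105.00).
top flange: A = 70 × 18 = 1260.00, centroid at (-21.00, 199.00).
ΣA = 5440.00 mm²
ΣAX̄ = (1800.00)(59.00) + (2380.00)(7.00) + (1260.00)(-21.00) = 96400.00 mm³
ΣAȲ = (1800.00)(10.00) + (2380.00)(105.00) + (1260.00)(199.00) = 518640.00 mm³
X̄ = 96400.00 / 5440.00 = 17.72 mm
Ȳ = 518640.00 / 5440.00 = 95.34 mm

X̄ = 17.72 mm, Ȳ = 95.34 mm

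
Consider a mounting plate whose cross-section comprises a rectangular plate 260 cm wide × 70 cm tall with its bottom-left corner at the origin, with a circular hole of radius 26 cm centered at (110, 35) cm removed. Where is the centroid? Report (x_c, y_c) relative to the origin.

x_c = 132.64 cm, y_c = 35.00 cm

plate: A = 260 × 70 = 18200.00, centroid at (130.00, 35.00).
hole: A = −π·26² = -2123.72, centroid at (110.00, 35.00).
ΣA = 16076.28 cm², ΣAx_c = 2132391.17 cm³, ΣAy_c = 562669.92 cm³.
x_c = 2132391.17/16076.28 = 132.64 cm; y_c = 562669.92/16076.28 = 35.00 cm.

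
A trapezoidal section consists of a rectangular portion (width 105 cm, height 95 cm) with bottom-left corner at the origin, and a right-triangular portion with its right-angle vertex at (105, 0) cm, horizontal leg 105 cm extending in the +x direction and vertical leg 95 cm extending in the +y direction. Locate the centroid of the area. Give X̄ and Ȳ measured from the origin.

X̄ = 81.67 cm, Ȳ = 42.22 cm

Part | A | x̄ᵢ | ȳᵢ | A·x̄ᵢ | A·ȳᵢ
rectangular portion | 9975.00 | 52.50 | 47.50 | 523687.50 | 473812.50
triangular portion | 4987.50 | 140.00 | 31.67 | 698250.00 | 157937.50
Σ | 14962.50 |  |  | 1221937.50 | 631750.00
X̄ = 1221937.50 / 14962.50 = 81.67 cm
Ȳ = 631750.00 / 14962.50 = 42.22 cm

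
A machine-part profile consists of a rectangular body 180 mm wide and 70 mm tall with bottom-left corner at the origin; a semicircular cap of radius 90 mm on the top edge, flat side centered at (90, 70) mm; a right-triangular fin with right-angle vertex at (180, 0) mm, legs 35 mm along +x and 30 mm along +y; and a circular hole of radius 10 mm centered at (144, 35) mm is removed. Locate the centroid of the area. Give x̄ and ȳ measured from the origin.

Part | A | x̄ᵢ | ȳᵢ | A·x̄ᵢ | A·ȳᵢ
rectangular body | 12600.00 | 90.00 | 35.00 | 1134000.00 | 441000.00
semicircular top | 12723.45 | 90.00 | 108.20 | 1145110.52 | 1376641.52
triangular fin | 525.00 | 191.67 | 10.00 | 100625.00 | 5250.00
hole | -314.16 | 144.00 | 35.00 | -45238.93 | -10995.57
Σ | 25534.29 |  |  | 2334496.59 | 1811895.94
x̄ = 2334496.59 / 25534.29 = 91.43 mm
ȳ = 1811895.94 / 25534.29 = 70.96 mm

x̄ = 91.43 mm, ȳ = 70.96 mm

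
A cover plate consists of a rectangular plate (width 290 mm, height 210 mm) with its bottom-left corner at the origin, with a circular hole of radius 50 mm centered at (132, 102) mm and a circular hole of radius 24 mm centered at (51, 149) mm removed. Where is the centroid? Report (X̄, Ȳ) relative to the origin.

X̄ = 150.31 mm, Ȳ = 103.91 mm

plate: A = 290 × 210 = 60900.00, centroid at (145.00, 105.00).
hole 1: A = −π·50² = -7853.98, centroid at (132.00, 102.00).
hole 2: A = −π·24² = -1809.56, centroid at (51.00, 149.00).
ΣA = 51236.46 mm², ΣAX̄ = 7701487.00 mm³, ΣAȲ = 5323769.83 mm³.
X̄ = 7701487.00/51236.46 = 150.31 mm; Ȳ = 5323769.83/51236.46 = 103.91 mm.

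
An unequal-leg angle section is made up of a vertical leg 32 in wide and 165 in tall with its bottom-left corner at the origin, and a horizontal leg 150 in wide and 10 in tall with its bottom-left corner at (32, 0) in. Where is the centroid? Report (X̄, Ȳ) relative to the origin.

X̄ = 36.13 in, Ȳ = 65.35 in

vertical leg: A = 32 × 165 = 5280.00, centroid at (16.00, 82.50).
horizontal leg: A = 150 × 10 = 1500.00, centroid at (107.00, 5.00).
ΣA = 6780.00 in²
ΣAX̄ = (5280.00)(16.00) + (1500.00)(107.00) = 244980.00 in³
ΣAȲ = (5280.00)(82.50) + (1500.00)(5.00) = 443100.00 in³
X̄ = 244980.00 / 6780.00 = 36.13 in
Ȳ = 443100.00 / 6780.00 = 65.35 in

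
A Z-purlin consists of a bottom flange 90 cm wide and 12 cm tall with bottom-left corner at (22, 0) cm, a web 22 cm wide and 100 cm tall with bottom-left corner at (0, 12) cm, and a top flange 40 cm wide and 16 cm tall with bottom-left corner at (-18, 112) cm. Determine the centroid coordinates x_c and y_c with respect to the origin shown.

x_c = 24.96 cm, y_c = 56.04 cm

bottom flange: A = 90 × 12 = 1080.00, centroid at (67.00, 6.00).
web: A = 22 × 100 = 2200.00, centroid at (11.00, 62.00).
top flange: A = 40 × 16 = 640.00, centroid at (2.00, 120.00).
ΣA = 3920.00 cm², ΣAx_c = 97840.00 cm³, ΣAy_c = 219680.00 cm³.
x_c = 97840.00/3920.00 = 24.96 cm; y_c = 219680.00/3920.00 = 56.04 cm.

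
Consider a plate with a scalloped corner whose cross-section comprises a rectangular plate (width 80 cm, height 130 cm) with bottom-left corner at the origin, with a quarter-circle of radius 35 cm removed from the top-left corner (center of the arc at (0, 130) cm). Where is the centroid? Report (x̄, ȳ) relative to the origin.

x̄ = 42.56 cm, ȳ = 59.89 cm

Part | A | x̄ᵢ | ȳᵢ | A·x̄ᵢ | A·ȳᵢ
plate | 10400.00 | 40.00 | 65.00 | 416000.00 | 676000.00
removed quarter-circle | -962.11 | 14.85 | 115.15 | -14291.67 | -110782.99
Σ | 9437.89 |  |  | 401708.33 | 565217.01
x̄ = 401708.33 / 9437.89 = 42.56 cm
ȳ = 565217.01 / 9437.89 = 59.89 cm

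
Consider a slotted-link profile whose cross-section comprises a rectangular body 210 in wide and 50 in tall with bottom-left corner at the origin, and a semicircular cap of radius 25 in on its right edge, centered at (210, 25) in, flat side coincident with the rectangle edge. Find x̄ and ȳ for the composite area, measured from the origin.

x̄ = 114.89 in, ȳ = 25.00 in

rectangular body: A = 210 × 50 = 10500.00, centroid at (105.00, 25.00).
semicircular end: A = ½π·25² = 981.75, centroid at (220.61, 25.00).
ΣA = 11481.75 in², ΣAx̄ = 1319083.68 in³, ΣAȳ = 287043.69 in³.
x̄ = 1319083.68/11481.75 = 114.89 in; ȳ = 287043.69/11481.75 = 25.00 in.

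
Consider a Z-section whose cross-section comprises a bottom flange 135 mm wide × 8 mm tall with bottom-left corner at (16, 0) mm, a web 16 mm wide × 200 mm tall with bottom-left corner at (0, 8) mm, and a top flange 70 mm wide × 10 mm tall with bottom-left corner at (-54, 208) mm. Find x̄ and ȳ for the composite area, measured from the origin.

x̄ = 20.58 mm, ȳ = 100.20 mm

bottom flange: A = 135 × 8 = 1080.00, centroid at (83.50, 4.00).
web: A = 16 × 200 = 3200.00, centroid at (8.00, 108.00).
top flange: A = 70 × 10 = 700.00, centroid at (-19.00, 213.00).
ΣA = 4980.00 mm², ΣAx̄ = 102480.00 mm³, ΣAȳ = 499020.00 mm³.
x̄ = 102480.00/4980.00 = 20.58 mm; ȳ = 499020.00/4980.00 = 100.20 mm.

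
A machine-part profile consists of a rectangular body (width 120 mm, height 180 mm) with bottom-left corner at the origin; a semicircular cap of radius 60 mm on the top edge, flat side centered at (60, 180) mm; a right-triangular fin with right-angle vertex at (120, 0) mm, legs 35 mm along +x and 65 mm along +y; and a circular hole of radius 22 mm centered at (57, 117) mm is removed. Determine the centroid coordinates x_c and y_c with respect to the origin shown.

x_c = 63.20 mm, y_c = 109.88 mm

Part | A | x̄ᵢ | ȳᵢ | A·x̄ᵢ | A·ȳᵢ
rectangular body | 21600.00 | 60.00 | 90.00 | 1296000.00 | 1944000.00
semicircular top | 5654.87 | 60.00 | 205.46 | 339292.01 | 1161876.02
triangular fin | 1137.50 | 131.67 | 21.67 | 149770.83 | 24645.83
hole | -1520.53 | 57.00 | 117.00 | -86670.26 | -177902.11
Σ | 26871.84 |  |  | 1698392.58 | 2952619.74
x_c = 1698392.58 / 26871.84 = 63.20 mm
y_c = 2952619.74 / 26871.84 = 109.88 mm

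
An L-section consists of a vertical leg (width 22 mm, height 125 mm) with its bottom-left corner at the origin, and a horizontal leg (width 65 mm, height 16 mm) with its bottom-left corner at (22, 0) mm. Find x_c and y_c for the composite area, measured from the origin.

x_c = 22.94 mm, y_c = 47.54 mm

vertical leg: A = 22 × 125 = 2750.00, centroid at (11.00, 62.50).
horizontal leg: A = 65 × 16 = 1040.00, centroid at (54.50, 8.00).
ΣA = 3790.00 mm², ΣAx_c = 86930.00 mm³, ΣAy_c = 180195.00 mm³.
x_c = 86930.00/3790.00 = 22.94 mm; y_c = 180195.00/3790.00 = 47.54 mm.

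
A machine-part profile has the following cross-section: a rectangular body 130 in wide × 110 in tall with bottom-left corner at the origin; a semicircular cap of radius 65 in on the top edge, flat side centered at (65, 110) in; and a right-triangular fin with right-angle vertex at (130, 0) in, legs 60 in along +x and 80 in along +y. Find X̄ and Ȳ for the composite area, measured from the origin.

X̄ = 73.74 in, Ȳ = 75.57 in

rectangular body: A = 130 × 110 = 14300.00, centroid at (65.00, 55.00).
semicircular top: A = ½π·65² = 6636.61, centroid at (65.00, 137.59).
triangular fin: A = ½·60·80 = 2400.00, centroid at (150.00, 26.67).
ΣA = 23336.61 in²
ΣAX̄ = (14300.00)(65.00) + (6636.61)(65.00) + (2400.00)(150.00) = 1720879.94 in³
ΣAȲ = (14300.00)(55.00) + (6636.61)(137.59) + (2400.00)(26.67) = 1763610.93 in³
X̄ = 1720879.94 / 23336.61 = 73.74 in
Ȳ = 1763610.93 / 23336.61 = 75.57 in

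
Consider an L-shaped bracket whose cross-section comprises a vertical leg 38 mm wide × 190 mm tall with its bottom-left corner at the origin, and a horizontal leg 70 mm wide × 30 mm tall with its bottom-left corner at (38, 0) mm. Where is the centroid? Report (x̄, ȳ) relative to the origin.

x̄ = 31.17 mm, ȳ = 76.97 mm

Part | A | x̄ᵢ | ȳᵢ | A·x̄ᵢ | A·ȳᵢ
vertical leg | 7220.00 | 19.00 | 95.00 | 137180.00 | 685900.00
horizontal leg | 2100.00 | 73.00 | 15.00 | 153300.00 | 31500.00
Σ | 9320.00 |  |  | 290480.00 | 717400.00
x̄ = 290480.00 / 9320.00 = 31.17 mm
ȳ = 717400.00 / 9320.00 = 76.97 mm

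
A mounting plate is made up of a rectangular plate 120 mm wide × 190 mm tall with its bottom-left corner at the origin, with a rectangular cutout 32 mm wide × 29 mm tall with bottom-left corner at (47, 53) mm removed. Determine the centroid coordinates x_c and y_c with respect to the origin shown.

plate: A = 120 × 190 = 22800.00, centroid at (60.00, 95.00).
hole: A = −(32 × 29) = -928.00, centroid at (63.00, 67.50).
ΣA = 21872.00 mm², ΣAx_c = 1309536.00 mm³, ΣAy_c = 2103360.00 mm³.
x_c = 1309536.00/21872.00 = 59.87 mm; y_c = 2103360.00/21872.00 = 96.17 mm.

x_c = 59.87 mm, y_c = 96.17 mm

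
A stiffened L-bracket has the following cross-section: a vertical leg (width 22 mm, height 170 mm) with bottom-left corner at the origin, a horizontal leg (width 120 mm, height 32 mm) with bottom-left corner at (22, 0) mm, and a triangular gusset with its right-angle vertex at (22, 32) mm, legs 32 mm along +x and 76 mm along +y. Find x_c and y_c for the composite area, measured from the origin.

x_c = 44.99 mm, y_c = 51.05 mm

Part | A | x̄ᵢ | ȳᵢ | A·x̄ᵢ | A·ȳᵢ
vertical leg | 3740.00 | 11.00 | 85.00 | 41140.00 | 317900.00
horizontal leg | 3840.00 | 82.00 | 16.00 | 314880.00 | 61440.00
gusset | 1216.00 | 32.67 | 57.33 | 39722.67 | 69717.33
Σ | 8796.00 |  |  | 395742.67 | 449057.33
x_c = 395742.67 / 8796.00 = 44.99 mm
y_c = 449057.33 / 8796.00 = 51.05 mm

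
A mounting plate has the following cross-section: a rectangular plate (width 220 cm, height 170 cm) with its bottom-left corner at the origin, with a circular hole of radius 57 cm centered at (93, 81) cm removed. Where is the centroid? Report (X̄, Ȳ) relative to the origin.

Part | A | x̄ᵢ | ȳᵢ | A·x̄ᵢ | A·ȳᵢ
plate | 37400.00 | 110.00 | 85.00 | 4114000.00 | 3179000.00
hole | -10207.03 | 93.00 | 81.00 | -949254.21 | -826769.80
Σ | 27192.97 |  |  | 3164745.79 | 2352230.20
X̄ = 3164745.79 / 27192.97 = 116.38 cm
Ȳ = 2352230.20 / 27192.97 = 86.50 cm

X̄ = 116.38 cm, Ȳ = 86.50 cm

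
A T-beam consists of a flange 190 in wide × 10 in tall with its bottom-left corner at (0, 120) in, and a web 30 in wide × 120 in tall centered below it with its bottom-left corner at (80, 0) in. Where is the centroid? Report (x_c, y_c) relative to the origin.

x_c = 95.00 in, y_c = 82.45 in

Part | A | x̄ᵢ | ȳᵢ | A·x̄ᵢ | A·ȳᵢ
web | 3600.00 | 95.00 | 60.00 | 342000.00 | 216000.00
flange | 1900.00 | 95.00 | 125.00 | 180500.00 | 237500.00
Σ | 5500.00 |  |  | 522500.00 | 453500.00
x_c = 522500.00 / 5500.00 = 95.00 in
y_c = 453500.00 / 5500.00 = 82.45 in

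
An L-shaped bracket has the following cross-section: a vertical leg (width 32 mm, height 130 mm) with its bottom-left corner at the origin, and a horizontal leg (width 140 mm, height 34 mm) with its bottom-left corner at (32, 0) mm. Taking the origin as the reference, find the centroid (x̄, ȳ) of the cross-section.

vertical leg: A = 32 × 130 = 4160.00, centroid at (16.00, 65.00).
horizontal leg: A = 140 × 34 = 4760.00, centroid at (102.00, 17.00).
ΣA = 8920.00 mm², ΣAx̄ = 552080.00 mm³, ΣAȳ = 351320.00 mm³.
x̄ = 552080.00/8920.00 = 61.89 mm; ȳ = 351320.00/8920.00 = 39.39 mm.

x̄ = 61.89 mm, ȳ = 39.39 mm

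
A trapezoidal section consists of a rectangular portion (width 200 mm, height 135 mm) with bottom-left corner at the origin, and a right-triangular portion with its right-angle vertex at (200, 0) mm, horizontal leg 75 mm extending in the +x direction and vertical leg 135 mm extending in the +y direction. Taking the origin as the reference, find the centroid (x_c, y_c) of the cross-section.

Part | A | x̄ᵢ | ȳᵢ | A·x̄ᵢ | A·ȳᵢ
rectangular portion | 27000.00 | 100.00 | 67.50 | 2700000.00 | 1822500.00
triangular portion | 5062.50 | 225.00 | 45.00 | 1139062.50 | 227812.50
Σ | 32062.50 |  |  | 3839062.50 | 2050312.50
x_c = 3839062.50 / 32062.50 = 119.74 mm
y_c = 2050312.50 / 32062.50 = 63.95 mm

x_c = 119.74 mm, y_c = 63.95 mm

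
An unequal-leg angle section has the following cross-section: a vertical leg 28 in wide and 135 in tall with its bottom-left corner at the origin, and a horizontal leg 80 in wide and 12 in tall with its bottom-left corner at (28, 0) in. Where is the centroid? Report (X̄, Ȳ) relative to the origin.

X̄ = 24.94 in, Ȳ = 55.04 in

vertical leg: A = 28 × 135 = 3780.00, centroid at (14.00, 67.50).
horizontal leg: A = 80 × 12 = 960.00, centroid at (68.00, 6.00).
ΣA = 4740.00 in², ΣAX̄ = 118200.00 in³, ΣAȲ = 260910.00 in³.
X̄ = 118200.00/4740.00 = 24.94 in; Ȳ = 260910.00/4740.00 = 55.04 in.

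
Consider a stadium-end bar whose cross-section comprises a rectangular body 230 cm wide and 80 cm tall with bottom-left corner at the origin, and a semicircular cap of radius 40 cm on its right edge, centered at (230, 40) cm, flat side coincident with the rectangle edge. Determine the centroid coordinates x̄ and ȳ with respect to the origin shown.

x̄ = 130.86 cm, ȳ = 40.00 cm

Part | A | x̄ᵢ | ȳᵢ | A·x̄ᵢ | A·ȳᵢ
rectangular body | 18400.00 | 115.00 | 40.00 | 2116000.00 | 736000.00
semicircular end | 2513.27 | 246.98 | 40.00 | 620719.71 | 100530.96
Σ | 20913.27 |  |  | 2736719.71 | 836530.96
x̄ = 2736719.71 / 20913.27 = 130.86 cm
ȳ = 836530.96 / 20913.27 = 40.00 cm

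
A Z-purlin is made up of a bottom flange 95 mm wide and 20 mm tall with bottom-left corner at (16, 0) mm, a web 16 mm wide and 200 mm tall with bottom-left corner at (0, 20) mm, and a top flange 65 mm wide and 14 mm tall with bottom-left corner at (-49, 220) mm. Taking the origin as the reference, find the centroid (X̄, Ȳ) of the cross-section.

X̄ = 21.84 mm, Ȳ = 101.43 mm

Part | A | x̄ᵢ | ȳᵢ | A·x̄ᵢ | A·ȳᵢ
bottom flange | 1900.00 | 63.50 | 10.00 | 120650.00 | 19000.00
web | 3200.00 | 8.00 | 120.00 | 25600.00 | 384000.00
top flange | 910.00 | -16.50 | 227.00 | -15015.00 | 206570.00
Σ | 6010.00 |  |  | 131235.00 | 609570.00
X̄ = 131235.00 / 6010.00 = 21.84 mm
Ȳ = 609570.00 / 6010.00 = 101.43 mm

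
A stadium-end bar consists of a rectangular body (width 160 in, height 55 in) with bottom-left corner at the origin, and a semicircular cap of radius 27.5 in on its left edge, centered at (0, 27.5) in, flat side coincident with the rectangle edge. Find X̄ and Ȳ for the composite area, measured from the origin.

Part | A | x̄ᵢ | ȳᵢ | A·x̄ᵢ | A·ȳᵢ
rectangular body | 8800.00 | 80.00 | 27.50 | 704000.00 | 242000.00
semicircular end | 1187.91 | -11.67 | 27.50 | -13864.58 | 32667.65
Σ | 9987.91 |  |  | 690135.42 | 274667.65
X̄ = 690135.42 / 9987.91 = 69.10 in
Ȳ = 274667.65 / 9987.91 = 27.50 in

X̄ = 69.10 in, Ȳ = 27.50 in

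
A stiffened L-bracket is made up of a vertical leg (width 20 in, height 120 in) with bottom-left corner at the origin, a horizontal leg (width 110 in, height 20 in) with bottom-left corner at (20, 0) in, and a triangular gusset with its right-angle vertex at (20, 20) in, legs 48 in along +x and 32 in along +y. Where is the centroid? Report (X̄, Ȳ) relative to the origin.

X̄ = 40.36 in, Ȳ = 35.31 in

Part | A | x̄ᵢ | ȳᵢ | A·x̄ᵢ | A·ȳᵢ
vertical leg | 2400.00 | 10.00 | 60.00 | 24000.00 | 144000.00
horizontal leg | 2200.00 | 75.00 | 10.00 | 165000.00 | 22000.00
gusset | 768.00 | 36.00 | 30.67 | 27648.00 | 23552.00
Σ | 5368.00 |  |  | 216648.00 | 189552.00
X̄ = 216648.00 / 5368.00 = 40.36 in
Ȳ = 189552.00 / 5368.00 = 35.31 in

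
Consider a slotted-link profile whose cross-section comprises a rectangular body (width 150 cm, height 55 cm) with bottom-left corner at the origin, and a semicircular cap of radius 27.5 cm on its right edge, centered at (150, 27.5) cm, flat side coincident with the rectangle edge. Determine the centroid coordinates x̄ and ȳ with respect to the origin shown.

rectangular body: A = 150 × 55 = 8250.00, centroid at (75.00, 27.50).
semicircular end: A = ½π·27.5² = 1187.91, centroid at (161.67, 27.50).
ΣA = 9437.91 cm², ΣAx̄ = 810801.79 cm³, ΣAȳ = 259542.65 cm³.
x̄ = 810801.79/9437.91 = 85.91 cm; ȳ = 259542.65/9437.91 = 27.50 cm.

x̄ = 85.91 cm, ȳ = 27.50 cm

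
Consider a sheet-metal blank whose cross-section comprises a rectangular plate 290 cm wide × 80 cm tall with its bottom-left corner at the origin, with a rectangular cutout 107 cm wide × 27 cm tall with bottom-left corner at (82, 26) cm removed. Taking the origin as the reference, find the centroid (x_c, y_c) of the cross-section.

plate: A = 290 × 80 = 23200.00, centroid at (145.00, 40.00).
hole: A = −(107 × 27) = -2889.00, centroid at (135.50, 39.50).
ΣA = 20311.00 cm²
ΣAx_c = (23200.00)(145.00) + (-2889.00)(135.50) = 2972540.50 cm³
ΣAy_c = (23200.00)(40.00) + (-2889.00)(39.50) = 813884.50 cm³
x_c = 2972540.50 / 20311.00 = 146.35 cm
y_c = 813884.50 / 20311.00 = 40.07 cm

x_c = 146.35 cm, y_c = 40.07 cm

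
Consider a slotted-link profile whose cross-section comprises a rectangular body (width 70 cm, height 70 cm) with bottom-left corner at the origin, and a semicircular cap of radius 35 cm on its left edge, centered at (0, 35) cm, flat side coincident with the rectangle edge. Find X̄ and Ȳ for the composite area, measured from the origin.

rectangular body: A = 70 × 70 = 4900.00, centroid at (35.00, 35.00).
semicircular end: A = ½π·35² = 1924.23, centroid at (-14.85, 35.00).
ΣA = 6824.23 cm², ΣAX̄ = 142916.67 cm³, ΣAȲ = 238847.89 cm³.
X̄ = 142916.67/6824.23 = 20.94 cm; Ȳ = 238847.89/6824.23 = 35.00 cm.

X̄ = 20.94 cm, Ȳ = 35.00 cm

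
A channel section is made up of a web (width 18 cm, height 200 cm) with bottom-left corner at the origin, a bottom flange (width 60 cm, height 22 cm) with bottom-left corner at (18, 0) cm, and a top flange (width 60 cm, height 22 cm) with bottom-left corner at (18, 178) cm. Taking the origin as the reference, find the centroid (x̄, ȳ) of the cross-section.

x̄ = 25.50 cm, ȳ = 100.00 cm

web: A = 18 × 200 = 3600.00, centroid at (9.00, 100.00).
bottom flange: A = 60 × 22 = 1320.00, centroid at (48.00, 11.00).
top flange: A = 60 × 22 = 1320.00, centroid at (48.00, 189.00).
ΣA = 6240.00 cm²
ΣAx̄ = (3600.00)(9.00) + (1320.00)(48.00) + (1320.00)(48.00) = 159120.00 cm³
ΣAȳ = (3600.00)(100.00) + (1320.00)(11.00) + (1320.00)(189.00) = 624000.00 cm³
x̄ = 159120.00 / 6240.00 = 25.50 cm
ȳ = 624000.00 / 6240.00 = 100.00 cm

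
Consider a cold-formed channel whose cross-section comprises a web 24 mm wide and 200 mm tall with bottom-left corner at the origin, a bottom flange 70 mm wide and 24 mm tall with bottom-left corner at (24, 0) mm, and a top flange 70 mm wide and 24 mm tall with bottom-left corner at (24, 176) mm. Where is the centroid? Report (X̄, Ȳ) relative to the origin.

X̄ = 31.35 mm, Ȳ = 100.00 mm

web: A = 24 × 200 = 4800.00, centroid at (12.00, 100.00).
bottom flange: A = 70 × 24 = 1680.00, centroid at (59.00, 12.00).
top flange: A = 70 × 24 = 1680.00, centroid at (59.00, 188.00).
ΣA = 8160.00 mm²
ΣAX̄ = (4800.00)(12.00) + (1680.00)(59.00) + (1680.00)(59.00) = 255840.00 mm³
ΣAȲ = (4800.00)(100.00) + (1680.00)(12.00) + (1680.00)(188.00) = 816000.00 mm³
X̄ = 255840.00 / 8160.00 = 31.35 mm
Ȳ = 816000.00 / 8160.00 = 100.00 mm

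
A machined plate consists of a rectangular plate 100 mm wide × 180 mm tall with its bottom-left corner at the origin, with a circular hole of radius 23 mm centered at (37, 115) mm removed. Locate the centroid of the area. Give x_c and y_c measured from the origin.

x_c = 51.32 mm, y_c = 87.46 mm

plate: A = 100 × 180 = 18000.00, centroid at (50.00, 90.00).
hole: A = −π·23² = -1661.90, centroid at (37.00, 115.00).
ΣA = 16338.10 mm², ΣAx_c = 838509.61 mm³, ΣAy_c = 1428881.21 mm³.
x_c = 838509.61/16338.10 = 51.32 mm; y_c = 1428881.21/16338.10 = 87.46 mm.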